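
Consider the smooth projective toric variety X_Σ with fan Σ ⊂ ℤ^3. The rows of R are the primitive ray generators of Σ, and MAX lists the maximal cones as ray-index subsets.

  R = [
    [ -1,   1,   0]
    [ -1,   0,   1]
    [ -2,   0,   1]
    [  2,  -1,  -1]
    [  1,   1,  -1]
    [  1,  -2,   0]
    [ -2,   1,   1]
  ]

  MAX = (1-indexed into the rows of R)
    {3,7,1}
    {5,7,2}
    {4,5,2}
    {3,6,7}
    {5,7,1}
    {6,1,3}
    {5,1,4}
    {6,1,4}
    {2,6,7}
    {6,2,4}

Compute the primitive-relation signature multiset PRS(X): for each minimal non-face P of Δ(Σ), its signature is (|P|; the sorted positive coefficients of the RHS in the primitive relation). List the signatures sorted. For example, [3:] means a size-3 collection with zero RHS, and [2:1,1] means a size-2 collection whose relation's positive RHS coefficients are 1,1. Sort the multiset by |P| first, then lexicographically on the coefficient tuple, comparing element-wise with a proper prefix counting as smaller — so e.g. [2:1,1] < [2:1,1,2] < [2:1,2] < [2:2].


Δ(Σ) — 7 vertices, 7 min non-faces:

  • {4,7}:  v_{4} + v_{7} = 0  ⇒ sig = [2:]
  • {1,2}:  v_{1} + v_{2} = v_{7}  ⇒ sig = [2:1]
  • {3,5}:  v_{3} + v_{5} = v_{1}  ⇒ sig = [2:1]
  • {5,6}:  v_{5} + v_{6} = v_{4}  ⇒ sig = [2:1]
  • {3,4}:  v_{3} + v_{4} = v_{1} + v_{6}  ⇒ sig = [2:1,1]
  • {2,3}:  v_{2} + v_{3} = v_{6} + 2·v_{7}  ⇒ sig = [2:1,2]
  • {1,6,7}:  v_{1} + v_{6} + v_{7} = v_{3}  ⇒ sig = [3:1]

Sorted signature multiset PRS(X):
    [2:]
    [2:1]
    [2:1]
    [2:1]
    [2:1,1]
    [2:1,2]
    [3:1]


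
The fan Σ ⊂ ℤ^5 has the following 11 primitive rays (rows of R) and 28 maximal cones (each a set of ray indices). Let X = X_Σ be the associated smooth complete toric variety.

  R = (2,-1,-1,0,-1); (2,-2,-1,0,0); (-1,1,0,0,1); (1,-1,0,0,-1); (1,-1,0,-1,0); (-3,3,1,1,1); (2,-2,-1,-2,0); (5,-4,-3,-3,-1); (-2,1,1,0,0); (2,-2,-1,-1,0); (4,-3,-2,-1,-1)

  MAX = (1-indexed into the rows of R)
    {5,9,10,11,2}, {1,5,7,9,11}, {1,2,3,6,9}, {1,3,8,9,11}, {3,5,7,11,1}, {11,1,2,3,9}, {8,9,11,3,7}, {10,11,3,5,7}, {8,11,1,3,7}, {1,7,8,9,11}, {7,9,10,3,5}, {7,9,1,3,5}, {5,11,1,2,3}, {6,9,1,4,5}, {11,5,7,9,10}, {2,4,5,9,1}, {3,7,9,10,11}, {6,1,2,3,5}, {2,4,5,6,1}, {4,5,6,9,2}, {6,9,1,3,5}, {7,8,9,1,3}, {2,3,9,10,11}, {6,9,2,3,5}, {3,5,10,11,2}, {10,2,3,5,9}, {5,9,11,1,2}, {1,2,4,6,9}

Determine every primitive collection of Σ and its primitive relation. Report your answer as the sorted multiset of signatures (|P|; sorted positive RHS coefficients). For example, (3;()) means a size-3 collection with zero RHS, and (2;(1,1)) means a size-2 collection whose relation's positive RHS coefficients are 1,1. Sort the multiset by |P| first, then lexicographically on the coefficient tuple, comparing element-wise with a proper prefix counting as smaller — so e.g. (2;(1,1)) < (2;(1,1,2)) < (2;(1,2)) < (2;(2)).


|primitive collections| = 18. Relations:

  {3,4}:  v_{3} + v_{4} = 0 — sig = (2;())
  {1,10}:  v_{1} + v_{10} = v_{11} — sig = (2;(1))
  {6,10}:  v_{6} + v_{10} = v_{3} — sig = (2;(1))
  {6,11}:  v_{6} + v_{11} = v_{1} + v_{3} — sig = (2;(1,1))
  {4,7}:  v_{4} + v_{7} = v_{5} + v_{9} + v_{11} — sig = (2;(1,1,1))
  {4,8}:  v_{4} + v_{8} = v_{1} + v_{7} + v_{9} + v_{11} — sig = (2;(1,1,1,1))
  {4,10}:  v_{4} + v_{10} = v_{1} + v_{2} + v_{5} + v_{9} — sig = (2;(1,1,1,1))
  {2,8}:  v_{2} + v_{8} = v_{3} + v_{9} + v_{10} + 2·v_{11} — sig = (2;(1,1,1,2))
  {4,11}:  v_{4} + v_{11} = 2·v_{1} + v_{2} + v_{5} + v_{9} — sig = (2;(1,1,1,2))
  {6,7}:  v_{6} + v_{7} = v_{1} + 2·v_{3} + v_{5} + v_{9} — sig = (2;(1,1,1,2))
  {8,10}:  v_{8} + v_{10} = v_{3} + v_{7} + v_{9} + 2·v_{11} — sig = (2;(1,1,1,2))
  {6,8}:  v_{6} + v_{8} = 2·v_{1} + 2·v_{3} + v_{7} + v_{9} — sig = (2;(1,1,2,2))
  {5,8}:  v_{5} + v_{8} = v_{1} + 2·v_{7} — sig = (2;(1,2))
  {2,7}:  v_{2} + v_{7} = 2·v_{10} — sig = (2;(2))
  {3,5,9,11}:  v_{3} + v_{5} + v_{9} + v_{11} = v_{7} — sig = (4;(1))
  {1,2,5,6,9}:  v_{1} + v_{2} + v_{5} + v_{6} + v_{9} = 0 — sig = (5;())
  {1,2,3,5,9}:  v_{1} + v_{2} + v_{3} + v_{5} + v_{9} = v_{10} — sig = (5;(1))
  {1,3,7,9,11}:  v_{1} + v_{3} + v_{7} + v_{9} + v_{11} = v_{8} — sig = (5;(1))

so the primitive-relation signature multiset is
[(2;()), (2;(1)), (2;(1)), (2;(1,1)), (2;(1,1,1)), (2;(1,1,1,1)), (2;(1,1,1,1)), (2;(1,1,1,2)), (2;(1,1,1,2)), (2;(1,1,1,2)), (2;(1,1,1,2)), (2;(1,1,2,2)), (2;(1,2)), (2;(2)), (4;(1)), (5;()), (5;(1)), (5;(1))]


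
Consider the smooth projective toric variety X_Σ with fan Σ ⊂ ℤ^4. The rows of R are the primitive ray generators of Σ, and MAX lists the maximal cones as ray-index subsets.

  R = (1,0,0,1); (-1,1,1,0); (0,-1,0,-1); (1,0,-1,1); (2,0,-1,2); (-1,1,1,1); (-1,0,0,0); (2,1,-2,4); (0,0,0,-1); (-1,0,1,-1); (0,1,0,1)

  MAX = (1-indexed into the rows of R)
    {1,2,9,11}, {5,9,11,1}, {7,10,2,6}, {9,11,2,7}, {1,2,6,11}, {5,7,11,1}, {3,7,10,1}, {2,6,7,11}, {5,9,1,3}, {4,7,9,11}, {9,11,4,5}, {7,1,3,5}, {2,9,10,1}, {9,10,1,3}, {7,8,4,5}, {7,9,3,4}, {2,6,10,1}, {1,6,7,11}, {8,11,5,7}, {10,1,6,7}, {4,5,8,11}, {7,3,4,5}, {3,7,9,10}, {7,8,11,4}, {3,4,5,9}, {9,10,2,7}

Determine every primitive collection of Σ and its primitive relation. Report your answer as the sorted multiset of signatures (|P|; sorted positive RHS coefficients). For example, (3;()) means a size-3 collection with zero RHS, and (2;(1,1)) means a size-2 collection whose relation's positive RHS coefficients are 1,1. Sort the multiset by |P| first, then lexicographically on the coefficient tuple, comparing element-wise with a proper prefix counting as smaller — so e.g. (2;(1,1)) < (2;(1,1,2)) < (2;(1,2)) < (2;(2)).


|primitive collections| = 22. Relations:

  • {3,11}:  v_{3} + v_{11} = 0  so sig = (2;())
  • {4,10}:  v_{4} + v_{10} = 0  so sig = (2;())
  • {1,4}:  v_{1} + v_{4} = v_{5}  so sig = (2;(1))
  • {2,3}:  v_{2} + v_{3} = v_{10}  so sig = (2;(1))
  • {2,4}:  v_{2} + v_{4} = v_{11}  so sig = (2;(1))
  • {5,10}:  v_{5} + v_{10} = v_{1}  so sig = (2;(1))
  • {6,9}:  v_{6} + v_{9} = v_{2}  so sig = (2;(1))
  • {10,11}:  v_{10} + v_{11} = v_{2}  so sig = (2;(1))
  • {2,5}:  v_{2} + v_{5} = v_{1} + v_{11}  so sig = (2;(1,1))
  • {3,6}:  v_{3} + v_{6} = v_{1} + v_{7} + v_{10}  so sig = (2;(1,1,1))
  • {3,8}:  v_{3} + v_{8} = v_{4} + v_{5} + v_{7}  so sig = (2;(1,1,1))
  • {4,6}:  v_{4} + v_{6} = v_{1} + v_{7} + v_{11}  so sig = (2;(1,1,1))
  • {8,10}:  v_{8} + v_{10} = v_{5} + v_{7} + v_{11}  so sig = (2;(1,1,1))
  • {1,8}:  v_{1} + v_{8} = 2·v_{5} + v_{7} + v_{11}  so sig = (2;(1,1,2))
  • {2,8}:  v_{2} + v_{8} = v_{5} + v_{7} + 2·v_{11}  so sig = (2;(1,1,2))
  • {5,6}:  v_{5} + v_{6} = 2·v_{1} + v_{7} + v_{11}  so sig = (2;(1,1,2))
  • {6,8}:  v_{6} + v_{8} = v_{1} + v_{5} + 2·v_{7} + 2·v_{11}  so sig = (2;(1,1,2,2))
  • {8,9}:  v_{8} + v_{9} = 2·v_{4} + v_{11}  so sig = (2;(1,2))
  • {1,7,9}:  v_{1} + v_{7} + v_{9} = 0  so sig = (3;())
  • {1,2,7}:  v_{1} + v_{2} + v_{7} = v_{6}  so sig = (3;(1))
  • {5,7,9}:  v_{5} + v_{7} + v_{9} = v_{4}  so sig = (3;(1))
  • {4,5,7,11}:  v_{4} + v_{5} + v_{7} + v_{11} = v_{8}  so sig = (4;(1))

Sorted signature multiset PRS(X):
[(2;()), (2;()), (2;(1)), (2;(1)), (2;(1)), (2;(1)), (2;(1)), (2;(1)), (2;(1,1)), (2;(1,1,1)), (2;(1,1,1)), (2;(1,1,1)), (2;(1,1,1)), (2;(1,1,2)), (2;(1,1,2)), (2;(1,1,2)), (2;(1,1,2,2)), (2;(1,2)), (3;()), (3;(1)), (3;(1)), (4;(1))]


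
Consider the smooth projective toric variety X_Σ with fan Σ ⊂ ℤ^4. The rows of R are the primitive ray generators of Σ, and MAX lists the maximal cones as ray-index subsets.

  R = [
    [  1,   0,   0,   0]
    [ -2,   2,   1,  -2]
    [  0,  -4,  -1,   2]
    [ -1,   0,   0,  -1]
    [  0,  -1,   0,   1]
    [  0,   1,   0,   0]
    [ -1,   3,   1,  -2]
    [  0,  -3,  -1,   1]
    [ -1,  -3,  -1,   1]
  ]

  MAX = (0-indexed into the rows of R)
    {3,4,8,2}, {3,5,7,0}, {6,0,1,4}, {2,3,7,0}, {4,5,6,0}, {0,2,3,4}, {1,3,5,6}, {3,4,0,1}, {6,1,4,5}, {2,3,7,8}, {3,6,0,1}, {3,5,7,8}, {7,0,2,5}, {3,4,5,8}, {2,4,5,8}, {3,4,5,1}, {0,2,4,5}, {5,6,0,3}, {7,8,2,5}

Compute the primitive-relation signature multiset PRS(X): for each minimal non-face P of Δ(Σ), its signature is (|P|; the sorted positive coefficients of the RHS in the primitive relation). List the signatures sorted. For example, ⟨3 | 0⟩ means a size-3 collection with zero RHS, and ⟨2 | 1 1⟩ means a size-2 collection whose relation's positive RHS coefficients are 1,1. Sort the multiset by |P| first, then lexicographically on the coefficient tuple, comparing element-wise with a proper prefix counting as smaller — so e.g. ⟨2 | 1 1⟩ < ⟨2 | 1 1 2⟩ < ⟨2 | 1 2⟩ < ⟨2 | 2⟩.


The 12 primitive collections of Σ (r=9, n=4):

  • {0,8}:  v_{0} + v_{8} = v_{7}  ⟹  sig = ⟨2 | 1⟩
  • {4,7}:  v_{4} + v_{7} = v_{2}  ⟹  sig = ⟨2 | 1⟩
  • {6,7}:  v_{6} + v_{7} = v_{3}  ⟹  sig = ⟨2 | 1⟩
  • {2,6}:  v_{2} + v_{6} = v_{3} + v_{4}  ⟹  sig = ⟨2 | 1 1⟩
  • {6,8}:  v_{6} + v_{8} = 2·v_{3} + v_{4} + v_{5}  ⟹  sig = ⟨2 | 1 1 2⟩
  • {1,7}:  v_{1} + v_{7} = 2·v_{3} + v_{4}  ⟹  sig = ⟨2 | 1 2⟩
  • {1,8}:  v_{1} + v_{8} = 3·v_{3} + 2·v_{4} + v_{5}  ⟹  sig = ⟨2 | 1 2 3⟩
  • {1,2}:  v_{1} + v_{2} = 2·v_{3} + 2·v_{4}  ⟹  sig = ⟨2 | 2 2⟩
  • {0,1,5}:  v_{0} + v_{1} + v_{5} = v_{6}  ⟹  sig = ⟨3 | 1⟩
  • {2,3,5}:  v_{2} + v_{3} + v_{5} = v_{8}  ⟹  sig = ⟨3 | 1⟩
  • {3,4,6}:  v_{3} + v_{4} + v_{6} = v_{1}  ⟹  sig = ⟨3 | 1⟩
  • {0,3,4,5}:  v_{0} + v_{3} + v_{4} + v_{5} = 0  ⟹  sig = ⟨4 | 0⟩

Sorted signature multiset PRS(X):
    |P|=2: 8 collections, coeffs (1), (1), (1), (1,1), (1,1,2), (1,2), (1,2,3), (2,2)
    |P|=3: 3 collections, coeffs (1), (1), (1)
    |P|=4: 1 collection, coeffs ()


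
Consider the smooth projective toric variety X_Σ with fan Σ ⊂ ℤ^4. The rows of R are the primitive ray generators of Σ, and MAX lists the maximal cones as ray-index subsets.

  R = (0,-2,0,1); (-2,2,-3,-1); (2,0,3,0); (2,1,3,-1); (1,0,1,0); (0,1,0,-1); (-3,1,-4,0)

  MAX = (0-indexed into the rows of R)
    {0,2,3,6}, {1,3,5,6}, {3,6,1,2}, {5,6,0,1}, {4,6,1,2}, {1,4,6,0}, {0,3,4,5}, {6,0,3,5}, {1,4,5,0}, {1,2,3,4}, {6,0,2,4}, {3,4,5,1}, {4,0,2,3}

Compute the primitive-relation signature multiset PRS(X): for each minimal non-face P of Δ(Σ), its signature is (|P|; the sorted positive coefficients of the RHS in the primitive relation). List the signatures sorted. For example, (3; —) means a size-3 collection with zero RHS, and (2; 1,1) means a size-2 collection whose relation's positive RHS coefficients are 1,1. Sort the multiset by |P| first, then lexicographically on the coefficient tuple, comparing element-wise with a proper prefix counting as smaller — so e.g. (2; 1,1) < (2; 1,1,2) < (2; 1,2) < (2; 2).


The 5 primitive collections of Σ (r=7, n=4):

  {2,5}:  v_{2} + v_{5} = v_{3} ; sig = (2; 1)
  {0,1,2}:  v_{0} + v_{1} + v_{2} = 0 ; sig = (3; —)
  {0,1,3}:  v_{0} + v_{1} + v_{3} = v_{5} ; sig = (3; 1)
  {4,5,6}:  v_{4} + v_{5} + v_{6} = v_{1} ; sig = (3; 1)
  {3,4,6}:  v_{3} + v_{4} + v_{6} = v_{1} + v_{2} ; sig = (3; 1,1)

Signatures (|P|; sorted positive RHS coefficients), sorted:
    (2; 1)
    (3; —)
    (3; 1)
    (3; 1)
    (3; 1,1)


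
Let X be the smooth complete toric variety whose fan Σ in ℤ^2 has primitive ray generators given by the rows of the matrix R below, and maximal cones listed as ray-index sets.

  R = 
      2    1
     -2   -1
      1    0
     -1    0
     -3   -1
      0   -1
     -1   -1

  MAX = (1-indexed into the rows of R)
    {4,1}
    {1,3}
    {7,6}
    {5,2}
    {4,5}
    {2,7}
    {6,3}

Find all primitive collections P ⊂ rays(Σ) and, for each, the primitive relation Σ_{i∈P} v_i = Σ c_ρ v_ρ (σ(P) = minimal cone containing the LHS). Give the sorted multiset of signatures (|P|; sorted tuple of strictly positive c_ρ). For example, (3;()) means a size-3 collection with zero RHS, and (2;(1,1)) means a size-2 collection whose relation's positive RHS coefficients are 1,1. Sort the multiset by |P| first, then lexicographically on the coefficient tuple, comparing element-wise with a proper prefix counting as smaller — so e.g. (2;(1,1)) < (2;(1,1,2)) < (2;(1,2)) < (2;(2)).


Primitive collections (14):

  P = {1,2}:  v_{1} + v_{2} = 0  so sig = (2;())
  P = {3,4}:  v_{3} + v_{4} = 0  so sig = (2;())
  P = {1,5}:  v_{1} + v_{5} = v_{4}  so sig = (2;(1))
  P = {1,7}:  v_{1} + v_{7} = v_{3}  so sig = (2;(1))
  P = {2,3}:  v_{2} + v_{3} = v_{7}  so sig = (2;(1))
  P = {2,4}:  v_{2} + v_{4} = v_{5}  so sig = (2;(1))
  P = {3,5}:  v_{3} + v_{5} = v_{2}  so sig = (2;(1))
  P = {3,7}:  v_{3} + v_{7} = v_{6}  so sig = (2;(1))
  P = {4,6}:  v_{4} + v_{6} = v_{7}  so sig = (2;(1))
  P = {4,7}:  v_{4} + v_{7} = v_{2}  so sig = (2;(1))
  P = {5,6}:  v_{5} + v_{6} = v_{2} + v_{7}  so sig = (2;(1,1))
  P = {1,6}:  v_{1} + v_{6} = 2·v_{3}  so sig = (2;(2))
  P = {2,6}:  v_{2} + v_{6} = 2·v_{7}  so sig = (2;(2))
  P = {5,7}:  v_{5} + v_{7} = 2·v_{2}  so sig = (2;(2))

so the primitive-relation signature multiset is
{ (2;()) ×2,  (2;(1)) ×8,  (2;(1,1)),  (2;(2)) ×3 }


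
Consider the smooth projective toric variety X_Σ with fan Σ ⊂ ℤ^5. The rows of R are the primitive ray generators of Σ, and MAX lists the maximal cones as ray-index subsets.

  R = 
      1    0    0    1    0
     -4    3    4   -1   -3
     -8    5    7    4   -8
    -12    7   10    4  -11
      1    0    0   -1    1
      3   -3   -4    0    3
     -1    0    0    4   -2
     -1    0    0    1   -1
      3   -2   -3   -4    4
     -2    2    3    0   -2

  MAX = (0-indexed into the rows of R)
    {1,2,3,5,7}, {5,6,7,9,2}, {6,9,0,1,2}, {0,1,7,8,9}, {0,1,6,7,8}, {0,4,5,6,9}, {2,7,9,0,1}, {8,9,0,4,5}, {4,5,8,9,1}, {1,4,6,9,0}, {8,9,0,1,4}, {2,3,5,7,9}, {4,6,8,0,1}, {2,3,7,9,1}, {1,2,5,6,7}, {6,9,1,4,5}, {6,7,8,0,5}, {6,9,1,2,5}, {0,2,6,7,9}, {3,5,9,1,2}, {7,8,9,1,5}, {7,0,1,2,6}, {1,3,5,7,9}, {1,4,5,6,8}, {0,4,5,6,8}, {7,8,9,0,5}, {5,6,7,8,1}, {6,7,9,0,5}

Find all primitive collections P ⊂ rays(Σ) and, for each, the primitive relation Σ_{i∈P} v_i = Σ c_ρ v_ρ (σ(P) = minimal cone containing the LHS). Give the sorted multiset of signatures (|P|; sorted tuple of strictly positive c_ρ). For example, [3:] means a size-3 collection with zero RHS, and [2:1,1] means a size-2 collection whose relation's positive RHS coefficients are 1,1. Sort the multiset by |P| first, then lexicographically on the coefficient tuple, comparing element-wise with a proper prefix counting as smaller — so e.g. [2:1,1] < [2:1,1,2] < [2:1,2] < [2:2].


Primitive collections (12):

  • {4,7}:  v_{4} + v_{7} = 0 — sig = [2:]
  • {2,8}:  v_{2} + v_{8} = v_{1} + v_{7} — sig = [2:1,1]
  • {0,3}:  v_{0} + v_{3} = v_{2} + v_{7} + v_{9} — sig = [2:1,1,1]
  • {2,4}:  v_{2} + v_{4} = v_{1} + v_{6} + v_{9} — sig = [2:1,1,1]
  • {3,4}:  v_{3} + v_{4} = v_{1} + v_{2} + v_{5} + v_{9} — sig = [2:1,1,1,1]
  • {3,8}:  v_{3} + v_{8} = 2·v_{1} + v_{5} + 2·v_{7} + v_{9} — sig = [2:1,1,2,2]
  • {3,6}:  v_{3} + v_{6} = 2·v_{2} + v_{5} — sig = [2:1,2]
  • {0,1,5}:  v_{0} + v_{1} + v_{5} = 0 — sig = [3:]
  • {6,8,9}:  v_{6} + v_{8} + v_{9} = 0 — sig = [3:]
  • {0,2,5}:  v_{0} + v_{2} + v_{5} = v_{6} + v_{7} + v_{9} — sig = [3:1,1,1]
  • {1,6,7,9}:  v_{1} + v_{6} + v_{7} + v_{9} = v_{2} — sig = [4:1]
  • {1,2,5,7,9}:  v_{1} + v_{2} + v_{5} + v_{7} + v_{9} = v_{3} — sig = [5:1]

Signatures (|P|; sorted positive RHS coefficients), sorted:
    |P|=2: 7 collections, coeffs (), (1,1), (1,1,1), (1,1,1), (1,1,1,1), (1,1,2,2), (1,2)
    |P|=3: 3 collections, coeffs (), (), (1,1,1)
    |P|=4: 1 collection, coeffs (1)
    |P|=5: 1 collection, coeffs (1)


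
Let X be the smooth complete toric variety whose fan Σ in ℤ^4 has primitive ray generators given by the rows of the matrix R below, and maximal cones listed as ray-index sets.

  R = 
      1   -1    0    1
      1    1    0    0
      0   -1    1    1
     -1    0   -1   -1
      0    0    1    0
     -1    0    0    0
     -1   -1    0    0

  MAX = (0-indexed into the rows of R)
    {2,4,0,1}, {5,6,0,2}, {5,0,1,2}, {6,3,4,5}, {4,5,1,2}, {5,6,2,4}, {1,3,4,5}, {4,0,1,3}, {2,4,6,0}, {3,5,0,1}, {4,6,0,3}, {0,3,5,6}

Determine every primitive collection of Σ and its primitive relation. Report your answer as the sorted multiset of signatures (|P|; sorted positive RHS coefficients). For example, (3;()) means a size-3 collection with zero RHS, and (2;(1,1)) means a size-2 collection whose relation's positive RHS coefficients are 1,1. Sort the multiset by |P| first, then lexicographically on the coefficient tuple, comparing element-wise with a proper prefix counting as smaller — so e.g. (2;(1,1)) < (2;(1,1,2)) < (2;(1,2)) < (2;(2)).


3 collections generate NE(X_Σ); each relation:

  • {1,6}:  v_{1} + v_{6} = 0 — sig = (2;())
  • {2,3}:  v_{2} + v_{3} = v_{6} — sig = (2;(1))
  • {0,4,5}:  v_{0} + v_{4} + v_{5} = v_{2} — sig = (3;(1))

so the primitive-relation signature multiset is
[(2;()), (2;(1)), (3;(1))]


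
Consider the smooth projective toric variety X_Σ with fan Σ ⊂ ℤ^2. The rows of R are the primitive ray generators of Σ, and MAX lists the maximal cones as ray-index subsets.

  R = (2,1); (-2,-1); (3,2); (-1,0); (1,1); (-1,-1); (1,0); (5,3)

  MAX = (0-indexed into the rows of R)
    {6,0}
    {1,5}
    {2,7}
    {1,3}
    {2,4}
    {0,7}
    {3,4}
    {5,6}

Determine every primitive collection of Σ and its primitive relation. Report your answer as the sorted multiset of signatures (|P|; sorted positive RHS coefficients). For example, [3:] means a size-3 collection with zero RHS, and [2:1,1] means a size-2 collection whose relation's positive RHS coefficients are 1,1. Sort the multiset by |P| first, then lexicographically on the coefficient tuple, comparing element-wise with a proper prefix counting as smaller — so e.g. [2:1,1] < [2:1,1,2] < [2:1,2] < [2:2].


Δ(Σ) — 8 vertices, 20 min non-faces:

  P = {0,1}:  v_{0} + v_{1} = 0  so sig = [2:]
  P = {3,6}:  v_{3} + v_{6} = 0  so sig = [2:]
  P = {4,5}:  v_{4} + v_{5} = 0  so sig = [2:]
  P = {0,2}:  v_{0} + v_{2} = v_{7}  so sig = [2:1]
  P = {0,3}:  v_{0} + v_{3} = v_{4}  so sig = [2:1]
  P = {0,4}:  v_{0} + v_{4} = v_{2}  so sig = [2:1]
  P = {0,5}:  v_{0} + v_{5} = v_{6}  so sig = [2:1]
  P = {1,2}:  v_{1} + v_{2} = v_{4}  so sig = [2:1]
  P = {1,4}:  v_{1} + v_{4} = v_{3}  so sig = [2:1]
  P = {1,6}:  v_{1} + v_{6} = v_{5}  so sig = [2:1]
  P = {1,7}:  v_{1} + v_{7} = v_{2}  so sig = [2:1]
  P = {2,5}:  v_{2} + v_{5} = v_{0}  so sig = [2:1]
  P = {3,5}:  v_{3} + v_{5} = v_{1}  so sig = [2:1]
  P = {4,6}:  v_{4} + v_{6} = v_{0}  so sig = [2:1]
  P = {3,7}:  v_{3} + v_{7} = v_{2} + v_{4}  so sig = [2:1,1]
  P = {2,3}:  v_{2} + v_{3} = 2·v_{4}  so sig = [2:2]
  P = {2,6}:  v_{2} + v_{6} = 2·v_{0}  so sig = [2:2]
  P = {4,7}:  v_{4} + v_{7} = 2·v_{2}  so sig = [2:2]
  P = {5,7}:  v_{5} + v_{7} = 2·v_{0}  so sig = [2:2]
  P = {6,7}:  v_{6} + v_{7} = 3·v_{0}  so sig = [2:3]

Hence PRS(X_Σ) =
    |P|=2: 20 collections, coeffs (), (), (), (1), (1), (1), (1), (1), (1), (1), (1), (1), (1), (1), (1,1), (2), (2), (2), (2), (3)


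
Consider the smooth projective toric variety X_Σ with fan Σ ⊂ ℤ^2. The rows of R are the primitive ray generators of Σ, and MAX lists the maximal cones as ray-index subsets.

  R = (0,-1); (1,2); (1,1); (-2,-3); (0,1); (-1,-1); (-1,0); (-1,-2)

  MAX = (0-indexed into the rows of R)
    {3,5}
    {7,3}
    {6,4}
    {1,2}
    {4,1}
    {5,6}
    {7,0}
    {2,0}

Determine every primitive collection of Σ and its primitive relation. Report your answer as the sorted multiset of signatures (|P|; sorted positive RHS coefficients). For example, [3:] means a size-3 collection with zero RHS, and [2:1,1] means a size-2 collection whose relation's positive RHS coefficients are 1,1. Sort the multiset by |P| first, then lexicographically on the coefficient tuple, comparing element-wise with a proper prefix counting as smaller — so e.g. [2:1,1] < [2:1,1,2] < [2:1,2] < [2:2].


Minimal non-faces — 20 found among 8 rays, 8 max cones:

  {0,4}:  v_{0} + v_{4} = 0  ⟹  sig = [2:]
  {1,7}:  v_{1} + v_{7} = 0  ⟹  sig = [2:]
  {2,5}:  v_{2} + v_{5} = 0  ⟹  sig = [2:]
  {0,1}:  v_{0} + v_{1} = v_{2}  ⟹  sig = [2:1]
  {0,5}:  v_{0} + v_{5} = v_{7}  ⟹  sig = [2:1]
  {0,6}:  v_{0} + v_{6} = v_{5}  ⟹  sig = [2:1]
  {1,3}:  v_{1} + v_{3} = v_{5}  ⟹  sig = [2:1]
  {1,5}:  v_{1} + v_{5} = v_{4}  ⟹  sig = [2:1]
  {2,3}:  v_{2} + v_{3} = v_{7}  ⟹  sig = [2:1]
  {2,4}:  v_{2} + v_{4} = v_{1}  ⟹  sig = [2:1]
  {2,6}:  v_{2} + v_{6} = v_{4}  ⟹  sig = [2:1]
  {2,7}:  v_{2} + v_{7} = v_{0}  ⟹  sig = [2:1]
  {4,5}:  v_{4} + v_{5} = v_{6}  ⟹  sig = [2:1]
  {4,7}:  v_{4} + v_{7} = v_{5}  ⟹  sig = [2:1]
  {5,7}:  v_{5} + v_{7} = v_{3}  ⟹  sig = [2:1]
  {0,3}:  v_{0} + v_{3} = 2·v_{7}  ⟹  sig = [2:2]
  {1,6}:  v_{1} + v_{6} = 2·v_{4}  ⟹  sig = [2:2]
  {3,4}:  v_{3} + v_{4} = 2·v_{5}  ⟹  sig = [2:2]
  {6,7}:  v_{6} + v_{7} = 2·v_{5}  ⟹  sig = [2:2]
  {3,6}:  v_{3} + v_{6} = 3·v_{5}  ⟹  sig = [2:3]

so the primitive-relation signature multiset is
[[2:], [2:], [2:], [2:1], [2:1], [2:1], [2:1], [2:1], [2:1], [2:1], [2:1], [2:1], [2:1], [2:1], [2:1], [2:2], [2:2], [2:2], [2:2], [2:3]]


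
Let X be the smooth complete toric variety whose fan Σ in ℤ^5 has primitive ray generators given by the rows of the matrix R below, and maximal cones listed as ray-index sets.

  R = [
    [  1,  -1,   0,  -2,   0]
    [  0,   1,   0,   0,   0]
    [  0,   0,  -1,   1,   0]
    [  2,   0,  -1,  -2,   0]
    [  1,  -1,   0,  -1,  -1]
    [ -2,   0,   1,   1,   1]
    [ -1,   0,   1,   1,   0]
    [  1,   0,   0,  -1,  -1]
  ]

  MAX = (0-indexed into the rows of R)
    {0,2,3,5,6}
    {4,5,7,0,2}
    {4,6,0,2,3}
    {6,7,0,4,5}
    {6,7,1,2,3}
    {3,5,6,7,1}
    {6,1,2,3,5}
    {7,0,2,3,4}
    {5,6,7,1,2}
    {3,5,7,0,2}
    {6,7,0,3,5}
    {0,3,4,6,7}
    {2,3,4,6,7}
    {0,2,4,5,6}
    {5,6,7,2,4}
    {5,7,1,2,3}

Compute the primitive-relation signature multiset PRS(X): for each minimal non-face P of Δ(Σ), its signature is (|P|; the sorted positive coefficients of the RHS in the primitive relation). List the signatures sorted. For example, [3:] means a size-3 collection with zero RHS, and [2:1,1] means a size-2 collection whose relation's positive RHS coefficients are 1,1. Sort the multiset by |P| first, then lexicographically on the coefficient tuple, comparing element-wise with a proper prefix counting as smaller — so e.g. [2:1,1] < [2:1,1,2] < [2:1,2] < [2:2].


5 collections generate NE(X_Σ); each relation:

  {1,4}:  v_{1} + v_{4} = v_{7}  ⇒ sig = [2:1]
  {0,1}:  v_{0} + v_{1} = v_{3} + v_{5} + v_{7}  ⇒ sig = [2:1,1,1]
  {3,4,5}:  v_{3} + v_{4} + v_{5} = v_{0}  ⇒ sig = [3:1]
  {0,2,6,7}:  v_{0} + v_{2} + v_{6} + v_{7} = v_{4}  ⇒ sig = [4:1]
  {2,3,5,6,7}:  v_{2} + v_{3} + v_{5} + v_{6} + v_{7} = 0  ⇒ sig = [5:]

Sorted signature multiset PRS(X):
{ [2:1],  [2:1,1,1],  [3:1],  [4:1],  [5:] }


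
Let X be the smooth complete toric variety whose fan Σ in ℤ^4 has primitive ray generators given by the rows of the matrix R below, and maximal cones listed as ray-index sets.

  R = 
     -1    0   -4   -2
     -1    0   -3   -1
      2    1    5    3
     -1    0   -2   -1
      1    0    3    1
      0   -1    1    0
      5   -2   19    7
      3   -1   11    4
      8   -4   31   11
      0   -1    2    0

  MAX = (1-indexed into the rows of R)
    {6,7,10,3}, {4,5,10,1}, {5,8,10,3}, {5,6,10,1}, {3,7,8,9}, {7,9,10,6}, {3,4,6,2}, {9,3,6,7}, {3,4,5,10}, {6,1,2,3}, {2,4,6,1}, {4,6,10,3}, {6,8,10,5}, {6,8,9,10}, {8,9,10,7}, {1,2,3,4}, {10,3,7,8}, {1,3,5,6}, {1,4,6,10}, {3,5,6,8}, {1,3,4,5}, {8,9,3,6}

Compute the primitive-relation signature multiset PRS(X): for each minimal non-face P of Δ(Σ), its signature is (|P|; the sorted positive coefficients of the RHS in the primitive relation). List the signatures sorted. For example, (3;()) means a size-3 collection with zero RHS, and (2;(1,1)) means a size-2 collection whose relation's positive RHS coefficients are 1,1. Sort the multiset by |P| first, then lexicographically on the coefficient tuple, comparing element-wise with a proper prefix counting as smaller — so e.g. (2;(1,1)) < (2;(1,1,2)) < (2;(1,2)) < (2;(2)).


Primitive collections (20):

  P={2,5}:  v_{2} + v_{5} = 0 ; sig = (2;())
  P={2,10}:  v_{2} + v_{10} = v_{4} + v_{6} ; sig = (2;(1,1))
  P={1,7}:  v_{1} + v_{7} = v_{5} + v_{6} + v_{8} ; sig = (2;(1,1,1))
  P={2,8}:  v_{2} + v_{8} = v_{3} + v_{6} + v_{10} ; sig = (2;(1,1,1))
  P={2,9}:  v_{2} + v_{9} = v_{3} + 2·v_{6} + v_{7} + v_{10} ; sig = (2;(1,1,1,2))
  P={4,9}:  v_{4} + v_{9} = v_{3} + v_{6} + v_{7} + 2·v_{10} ; sig = (2;(1,1,1,2))
  P={1,8}:  v_{1} + v_{8} = 2·v_{5} + v_{6} ; sig = (2;(1,2))
  P={4,8}:  v_{4} + v_{8} = v_{3} + 2·v_{10} ; sig = (2;(1,2))
  P={1,9}:  v_{1} + v_{9} = v_{5} + 2·v_{6} + 2·v_{8} ; sig = (2;(1,2,2))
  P={4,7}:  v_{4} + v_{7} = 2·v_{3} + v_{6} + 3·v_{10} ; sig = (2;(1,2,3))
  P={5,9}:  v_{5} + v_{9} = v_{6} + 3·v_{8} ; sig = (2;(1,3))
  P={5,7}:  v_{5} + v_{7} = 2·v_{8} ; sig = (2;(2))
  P={2,7}:  v_{2} + v_{7} = 2·v_{3} + 2·v_{6} + 2·v_{10} ; sig = (2;(2,2,2))
  P={1,3,10}:  v_{1} + v_{3} + v_{10} = v_{5} ; sig = (3;(1))
  P={4,5,6}:  v_{4} + v_{5} + v_{6} = v_{10} ; sig = (3;(1))
  P={6,7,8}:  v_{6} + v_{7} + v_{8} = v_{9} ; sig = (3;(1))
  P={3,9,10}:  v_{3} + v_{9} + v_{10} = 2·v_{7} ; sig = (3;(2))
  P={1,3,4,6}:  v_{1} + v_{3} + v_{4} + v_{6} = 0 ; sig = (4;())
  P={3,5,6,10}:  v_{3} + v_{5} + v_{6} + v_{10} = v_{8} ; sig = (4;(1))
  P={3,6,8,10}:  v_{3} + v_{6} + v_{8} + v_{10} = v_{7} ; sig = (4;(1))

Signatures (|P|; sorted positive RHS coefficients), sorted:
{ (2;()),  (2;(1,1)),  (2;(1,1,1)) ×2,  (2;(1,1,1,2)) ×2,  (2;(1,2)) ×2,  (2;(1,2,2)),  (2;(1,2,3)),  (2;(1,3)),  (2;(2)),  (2;(2,2,2)),  (3;(1)) ×3,  (3;(2)),  (4;()),  (4;(1)) ×2 }


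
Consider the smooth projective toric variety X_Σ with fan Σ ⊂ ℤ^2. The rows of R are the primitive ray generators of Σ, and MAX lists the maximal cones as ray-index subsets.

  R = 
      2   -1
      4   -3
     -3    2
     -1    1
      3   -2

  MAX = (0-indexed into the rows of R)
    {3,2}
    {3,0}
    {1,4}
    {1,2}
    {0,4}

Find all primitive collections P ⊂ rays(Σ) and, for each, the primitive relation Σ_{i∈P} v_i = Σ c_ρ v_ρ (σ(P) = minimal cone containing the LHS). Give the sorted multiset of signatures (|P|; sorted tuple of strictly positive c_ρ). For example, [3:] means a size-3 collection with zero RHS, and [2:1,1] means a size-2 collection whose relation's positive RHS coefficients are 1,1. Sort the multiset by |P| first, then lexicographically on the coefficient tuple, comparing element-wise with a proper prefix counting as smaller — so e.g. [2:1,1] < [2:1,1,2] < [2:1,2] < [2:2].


Minimal non-faces — 5 found among 5 rays, 5 max cones:

  {2,4}:  v_{2} + v_{4} = 0  ⟹  sig = [2:]
  {0,2}:  v_{0} + v_{2} = v_{3}  ⟹  sig = [2:1]
  {1,3}:  v_{1} + v_{3} = v_{4}  ⟹  sig = [2:1]
  {3,4}:  v_{3} + v_{4} = v_{0}  ⟹  sig = [2:1]
  {0,1}:  v_{0} + v_{1} = 2·v_{4}  ⟹  sig = [2:2]

Signatures (|P|; sorted positive RHS coefficients), sorted:
    [2:]
    [2:1]
    [2:1]
    [2:1]
    [2:2]


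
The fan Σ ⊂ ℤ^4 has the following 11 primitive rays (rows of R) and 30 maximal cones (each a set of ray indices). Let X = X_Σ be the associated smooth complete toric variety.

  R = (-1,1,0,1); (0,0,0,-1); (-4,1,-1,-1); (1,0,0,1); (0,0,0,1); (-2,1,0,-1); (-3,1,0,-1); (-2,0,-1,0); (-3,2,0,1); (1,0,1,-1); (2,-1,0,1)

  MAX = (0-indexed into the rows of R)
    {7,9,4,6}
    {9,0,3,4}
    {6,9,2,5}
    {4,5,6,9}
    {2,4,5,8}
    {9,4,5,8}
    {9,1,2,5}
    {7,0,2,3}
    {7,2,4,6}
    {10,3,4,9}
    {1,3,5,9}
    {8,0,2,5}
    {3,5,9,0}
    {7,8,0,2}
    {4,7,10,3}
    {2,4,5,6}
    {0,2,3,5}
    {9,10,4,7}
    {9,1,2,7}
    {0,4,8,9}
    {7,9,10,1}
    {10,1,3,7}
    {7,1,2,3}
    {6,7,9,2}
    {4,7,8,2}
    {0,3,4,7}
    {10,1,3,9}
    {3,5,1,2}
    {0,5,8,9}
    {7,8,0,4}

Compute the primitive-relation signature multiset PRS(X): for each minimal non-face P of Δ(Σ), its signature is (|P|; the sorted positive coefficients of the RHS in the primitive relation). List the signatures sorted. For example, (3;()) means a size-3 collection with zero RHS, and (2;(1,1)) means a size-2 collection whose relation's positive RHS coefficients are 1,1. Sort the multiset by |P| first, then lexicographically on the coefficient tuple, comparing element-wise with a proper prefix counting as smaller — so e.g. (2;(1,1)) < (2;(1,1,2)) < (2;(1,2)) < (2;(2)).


25 minimal non-faces of Δ(Σ) (on 11 rays):

  P={1,4}:  v_{1} + v_{4} = 0  →  sig = (2;())
  P={5,10}:  v_{5} + v_{10} = 0  →  sig = (2;())
  P={2,10}:  v_{2} + v_{10} = v_{7}  →  sig = (2;(1))
  P={5,7}:  v_{5} + v_{7} = v_{2}  →  sig = (2;(1))
  P={0,1}:  v_{0} + v_{1} = v_{3} + v_{5}  →  sig = (2;(1,1))
  P={0,10}:  v_{0} + v_{10} = v_{3} + v_{4}  →  sig = (2;(1,1))
  P={1,6}:  v_{1} + v_{6} = v_{2} + v_{9}  →  sig = (2;(1,1))
  P={1,8}:  v_{1} + v_{8} = v_{0} + v_{5}  →  sig = (2;(1,1))
  P={3,6}:  v_{3} + v_{6} = v_{4} + v_{5}  →  sig = (2;(1,1))
  P={8,10}:  v_{8} + v_{10} = v_{0} + v_{4}  →  sig = (2;(1,1))
  P={6,10}:  v_{6} + v_{10} = v_{4} + v_{7} + v_{9}  →  sig = (2;(1,1,1))
  P={3,8}:  v_{3} + v_{8} = 2·v_{0}  →  sig = (2;(2))
  P={0,6}:  v_{0} + v_{6} = 2·v_{4} + 2·v_{5}  →  sig = (2;(2,2))
  P={6,8}:  v_{6} + v_{8} = 3·v_{4} + 3·v_{5}  →  sig = (2;(3,3))
  P={3,7,9}:  v_{3} + v_{7} + v_{9} = 0  →  sig = (3;())
  P={0,4,5}:  v_{0} + v_{4} + v_{5} = v_{8}  →  sig = (3;(1))
  P={2,3,9}:  v_{2} + v_{3} + v_{9} = v_{5}  →  sig = (3;(1))
  P={2,4,9}:  v_{2} + v_{4} + v_{9} = v_{6}  →  sig = (3;(1))
  P={3,4,5}:  v_{3} + v_{4} + v_{5} = v_{0}  →  sig = (3;(1))
  P={0,2,4}:  v_{0} + v_{2} + v_{4} = v_{7} + v_{8}  →  sig = (3;(1,1))
  P={0,7,9}:  v_{0} + v_{7} + v_{9} = v_{4} + v_{5}  →  sig = (3;(1,1))
  P={2,3,4}:  v_{2} + v_{3} + v_{4} = v_{0} + v_{7}  →  sig = (3;(1,1))
  P={0,2,9}:  v_{0} + v_{2} + v_{9} = v_{4} + 2·v_{5}  →  sig = (3;(1,2))
  P={7,8,9}:  v_{7} + v_{8} + v_{9} = 2·v_{4} + 2·v_{5}  →  sig = (3;(2,2))
  P={2,8,9}:  v_{2} + v_{8} + v_{9} = 2·v_{4} + 3·v_{5}  →  sig = (3;(2,3))

Sorted signature multiset PRS(X):
[(2;()), (2;()), (2;(1)), (2;(1)), (2;(1,1)), (2;(1,1)), (2;(1,1)), (2;(1,1)), (2;(1,1)), (2;(1,1)), (2;(1,1,1)), (2;(2)), (2;(2,2)), (2;(3,3)), (3;()), (3;(1)), (3;(1)), (3;(1)), (3;(1)), (3;(1,1)), (3;(1,1)), (3;(1,1)), (3;(1,2)), (3;(2,2)), (3;(2,3))]


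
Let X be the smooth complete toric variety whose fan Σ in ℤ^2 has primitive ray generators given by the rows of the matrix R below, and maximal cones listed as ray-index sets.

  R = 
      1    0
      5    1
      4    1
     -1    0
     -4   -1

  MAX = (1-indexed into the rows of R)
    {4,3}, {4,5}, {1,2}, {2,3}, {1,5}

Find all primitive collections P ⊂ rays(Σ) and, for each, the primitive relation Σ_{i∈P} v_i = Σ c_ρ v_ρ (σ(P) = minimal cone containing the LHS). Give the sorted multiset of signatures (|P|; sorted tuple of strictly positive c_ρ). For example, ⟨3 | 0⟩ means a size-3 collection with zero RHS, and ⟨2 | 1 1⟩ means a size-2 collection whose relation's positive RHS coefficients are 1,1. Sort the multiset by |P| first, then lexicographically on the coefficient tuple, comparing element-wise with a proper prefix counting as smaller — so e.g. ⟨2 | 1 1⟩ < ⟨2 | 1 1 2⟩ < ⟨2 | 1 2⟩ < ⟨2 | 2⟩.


5 minimal non-faces of Δ(Σ) (on 5 rays):

  • {1,4}:  v_{1} + v_{4} = 0 — sig = ⟨2 | 0⟩
  • {3,5}:  v_{3} + v_{5} = 0 — sig = ⟨2 | 0⟩
  • {1,3}:  v_{1} + v_{3} = v_{2} — sig = ⟨2 | 1⟩
  • {2,4}:  v_{2} + v_{4} = v_{3} — sig = ⟨2 | 1⟩
  • {2,5}:  v_{2} + v_{5} = v_{1} — sig = ⟨2 | 1⟩

Signatures (|P|; sorted positive RHS coefficients), sorted:
{ ⟨2 | 0⟩ ×2,  ⟨2 | 1⟩ ×3 }


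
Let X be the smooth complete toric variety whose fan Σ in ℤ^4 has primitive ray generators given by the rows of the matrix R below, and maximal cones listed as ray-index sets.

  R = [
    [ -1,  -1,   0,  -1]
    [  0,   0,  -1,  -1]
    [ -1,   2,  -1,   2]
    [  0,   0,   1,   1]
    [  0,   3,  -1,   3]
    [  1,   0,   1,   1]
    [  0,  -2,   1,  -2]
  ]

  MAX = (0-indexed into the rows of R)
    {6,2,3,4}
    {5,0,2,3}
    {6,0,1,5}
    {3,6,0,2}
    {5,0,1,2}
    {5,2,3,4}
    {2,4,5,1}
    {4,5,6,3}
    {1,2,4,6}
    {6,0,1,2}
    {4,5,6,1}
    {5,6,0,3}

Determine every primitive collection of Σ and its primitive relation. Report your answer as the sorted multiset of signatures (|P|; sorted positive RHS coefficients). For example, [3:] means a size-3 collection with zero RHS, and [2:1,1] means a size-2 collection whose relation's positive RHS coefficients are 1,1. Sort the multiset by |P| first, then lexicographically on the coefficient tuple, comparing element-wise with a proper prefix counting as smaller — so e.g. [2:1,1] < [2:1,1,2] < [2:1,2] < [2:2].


The 3 primitive collections of Σ (r=7, n=4):

  {1,3}:  v_{1} + v_{3} = 0  →  sig = [2:]
  {0,4}:  v_{0} + v_{4} = v_{2}  →  sig = [2:1]
  {2,5,6}:  v_{2} + v_{5} + v_{6} = v_{3}  →  sig = [3:1]

Hence PRS(X_Σ) =
    |P|=2: 2 collections, coeffs (), (1)
    |P|=3: 1 collection, coeffs (1)


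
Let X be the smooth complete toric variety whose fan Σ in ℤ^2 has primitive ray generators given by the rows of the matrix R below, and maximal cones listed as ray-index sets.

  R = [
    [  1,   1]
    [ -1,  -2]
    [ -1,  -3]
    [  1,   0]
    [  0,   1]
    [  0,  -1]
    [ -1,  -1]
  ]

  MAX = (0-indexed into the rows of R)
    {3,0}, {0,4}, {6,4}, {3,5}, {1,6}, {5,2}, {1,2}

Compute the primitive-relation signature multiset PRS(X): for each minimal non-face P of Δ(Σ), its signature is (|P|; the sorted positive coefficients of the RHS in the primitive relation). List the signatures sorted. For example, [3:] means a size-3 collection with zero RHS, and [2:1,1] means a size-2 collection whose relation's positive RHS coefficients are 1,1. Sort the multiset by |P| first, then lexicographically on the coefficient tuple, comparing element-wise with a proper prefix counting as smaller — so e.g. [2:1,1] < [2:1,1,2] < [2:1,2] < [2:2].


The 14 primitive collections of Σ (r=7, n=2):

  P = {0,6}:  v_{0} + v_{6} = 0  →  sig = [2:]
  P = {4,5}:  v_{4} + v_{5} = 0  →  sig = [2:]
  P = {0,1}:  v_{0} + v_{1} = v_{5}  →  sig = [2:1]
  P = {0,5}:  v_{0} + v_{5} = v_{3}  →  sig = [2:1]
  P = {1,4}:  v_{1} + v_{4} = v_{6}  →  sig = [2:1]
  P = {1,5}:  v_{1} + v_{5} = v_{2}  →  sig = [2:1]
  P = {2,4}:  v_{2} + v_{4} = v_{1}  →  sig = [2:1]
  P = {3,4}:  v_{3} + v_{4} = v_{0}  →  sig = [2:1]
  P = {3,6}:  v_{3} + v_{6} = v_{5}  →  sig = [2:1]
  P = {5,6}:  v_{5} + v_{6} = v_{1}  →  sig = [2:1]
  P = {0,2}:  v_{0} + v_{2} = 2·v_{5}  →  sig = [2:2]
  P = {1,3}:  v_{1} + v_{3} = 2·v_{5}  →  sig = [2:2]
  P = {2,6}:  v_{2} + v_{6} = 2·v_{1}  →  sig = [2:2]
  P = {2,3}:  v_{2} + v_{3} = 3·v_{5}  →  sig = [2:3]

so the primitive-relation signature multiset is
    |P|=2: 14 collections, coeffs (), (), (1), (1), (1), (1), (1), (1), (1), (1), (2), (2), (2), (3)


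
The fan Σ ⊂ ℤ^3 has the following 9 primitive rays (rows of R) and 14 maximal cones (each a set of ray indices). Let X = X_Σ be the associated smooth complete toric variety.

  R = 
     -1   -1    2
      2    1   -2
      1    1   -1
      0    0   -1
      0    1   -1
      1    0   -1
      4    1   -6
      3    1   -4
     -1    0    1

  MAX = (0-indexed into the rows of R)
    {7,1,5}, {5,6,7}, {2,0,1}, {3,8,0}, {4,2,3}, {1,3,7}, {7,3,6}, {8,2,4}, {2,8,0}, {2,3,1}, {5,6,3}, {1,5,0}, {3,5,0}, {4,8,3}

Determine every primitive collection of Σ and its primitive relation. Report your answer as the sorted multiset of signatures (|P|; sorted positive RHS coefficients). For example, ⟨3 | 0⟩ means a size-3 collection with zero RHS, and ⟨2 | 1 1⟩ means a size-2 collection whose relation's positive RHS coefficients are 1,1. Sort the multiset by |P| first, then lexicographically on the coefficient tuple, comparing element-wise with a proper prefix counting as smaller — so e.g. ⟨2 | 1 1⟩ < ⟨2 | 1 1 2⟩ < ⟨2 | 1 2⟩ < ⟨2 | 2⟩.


Primitive collections (20):

  • {5,8}:  v_{5} + v_{8} = 0  →  sig = ⟨2 | 0⟩
  • {0,4}:  v_{0} + v_{4} = v_{8}  →  sig = ⟨2 | 1⟩
  • {1,8}:  v_{1} + v_{8} = v_{2}  →  sig = ⟨2 | 1⟩
  • {2,5}:  v_{2} + v_{5} = v_{1}  →  sig = ⟨2 | 1⟩
  • {4,5}:  v_{4} + v_{5} = v_{2} + v_{3}  →  sig = ⟨2 | 1 1⟩
  • {6,8}:  v_{6} + v_{8} = v_{3} + v_{7}  →  sig = ⟨2 | 1 1⟩
  • {7,8}:  v_{7} + v_{8} = v_{1} + v_{3}  →  sig = ⟨2 | 1 1⟩
  • {2,6}:  v_{2} + v_{6} = v_{1} + v_{3} + v_{7}  →  sig = ⟨2 | 1 1 1⟩
  • {4,7}:  v_{4} + v_{7} = v_{1} + v_{2} + 2·v_{3}  →  sig = ⟨2 | 1 1 2⟩
  • {1,4}:  v_{1} + v_{4} = 2·v_{2} + v_{3}  →  sig = ⟨2 | 1 2⟩
  • {2,7}:  v_{2} + v_{7} = 2·v_{1} + v_{3}  →  sig = ⟨2 | 1 2⟩
  • {0,6}:  v_{0} + v_{6} = v_{3} + 3·v_{5}  →  sig = ⟨2 | 1 3⟩
  • {0,7}:  v_{0} + v_{7} = 2·v_{5}  →  sig = ⟨2 | 2⟩
  • {1,6}:  v_{1} + v_{6} = 2·v_{7}  →  sig = ⟨2 | 2⟩
  • {4,6}:  v_{4} + v_{6} = 2·v_{1} + 3·v_{3}  →  sig = ⟨2 | 2 3⟩
  • {0,2,3}:  v_{0} + v_{2} + v_{3} = 0  →  sig = ⟨3 | 0⟩
  • {0,1,3}:  v_{0} + v_{1} + v_{3} = v_{5}  →  sig = ⟨3 | 1⟩
  • {1,3,5}:  v_{1} + v_{3} + v_{5} = v_{7}  →  sig = ⟨3 | 1⟩
  • {2,3,8}:  v_{2} + v_{3} + v_{8} = v_{4}  →  sig = ⟨3 | 1⟩
  • {3,5,7}:  v_{3} + v_{5} + v_{7} = v_{6}  →  sig = ⟨3 | 1⟩

so the primitive-relation signature multiset is
{ ⟨2 | 0⟩,  ⟨2 | 1⟩ ×3,  ⟨2 | 1 1⟩ ×3,  ⟨2 | 1 1 1⟩,  ⟨2 | 1 1 2⟩,  ⟨2 | 1 2⟩ ×2,  ⟨2 | 1 3⟩,  ⟨2 | 2⟩ ×2,  ⟨2 | 2 3⟩,  ⟨3 | 0⟩,  ⟨3 | 1⟩ ×4 }


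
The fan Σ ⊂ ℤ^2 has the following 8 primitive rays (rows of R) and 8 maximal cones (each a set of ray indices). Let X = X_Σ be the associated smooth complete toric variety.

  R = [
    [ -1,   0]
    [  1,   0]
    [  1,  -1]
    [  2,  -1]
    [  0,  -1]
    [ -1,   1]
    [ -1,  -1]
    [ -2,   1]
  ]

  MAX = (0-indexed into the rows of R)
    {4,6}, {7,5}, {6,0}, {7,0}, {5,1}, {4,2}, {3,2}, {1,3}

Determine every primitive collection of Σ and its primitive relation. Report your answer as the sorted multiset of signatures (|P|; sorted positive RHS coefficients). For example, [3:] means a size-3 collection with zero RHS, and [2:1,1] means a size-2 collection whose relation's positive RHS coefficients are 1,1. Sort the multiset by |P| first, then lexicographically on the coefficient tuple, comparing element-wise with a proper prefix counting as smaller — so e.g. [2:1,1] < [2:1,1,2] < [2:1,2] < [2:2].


|primitive collections| = 20. Relations:

  P = {0,1}:  v_{0} + v_{1} = 0  ⟹  sig = [2:]
  P = {2,5}:  v_{2} + v_{5} = 0  ⟹  sig = [2:]
  P = {3,7}:  v_{3} + v_{7} = 0  ⟹  sig = [2:]
  P = {0,2}:  v_{0} + v_{2} = v_{4}  ⟹  sig = [2:1]
  P = {0,3}:  v_{0} + v_{3} = v_{2}  ⟹  sig = [2:1]
  P = {0,4}:  v_{0} + v_{4} = v_{6}  ⟹  sig = [2:1]
  P = {0,5}:  v_{0} + v_{5} = v_{7}  ⟹  sig = [2:1]
  P = {1,2}:  v_{1} + v_{2} = v_{3}  ⟹  sig = [2:1]
  P = {1,4}:  v_{1} + v_{4} = v_{2}  ⟹  sig = [2:1]
  P = {1,6}:  v_{1} + v_{6} = v_{4}  ⟹  sig = [2:1]
  P = {1,7}:  v_{1} + v_{7} = v_{5}  ⟹  sig = [2:1]
  P = {2,7}:  v_{2} + v_{7} = v_{0}  ⟹  sig = [2:1]
  P = {3,5}:  v_{3} + v_{5} = v_{1}  ⟹  sig = [2:1]
  P = {4,5}:  v_{4} + v_{5} = v_{0}  ⟹  sig = [2:1]
  P = {3,6}:  v_{3} + v_{6} = v_{2} + v_{4}  ⟹  sig = [2:1,1]
  P = {2,6}:  v_{2} + v_{6} = 2·v_{4}  ⟹  sig = [2:2]
  P = {3,4}:  v_{3} + v_{4} = 2·v_{2}  ⟹  sig = [2:2]
  P = {4,7}:  v_{4} + v_{7} = 2·v_{0}  ⟹  sig = [2:2]
  P = {5,6}:  v_{5} + v_{6} = 2·v_{0}  ⟹  sig = [2:2]
  P = {6,7}:  v_{6} + v_{7} = 3·v_{0}  ⟹  sig = [2:3]

Signatures (|P|; sorted positive RHS coefficients), sorted:
{ [2:] ×3,  [2:1] ×11,  [2:1,1],  [2:2] ×4,  [2:3] }


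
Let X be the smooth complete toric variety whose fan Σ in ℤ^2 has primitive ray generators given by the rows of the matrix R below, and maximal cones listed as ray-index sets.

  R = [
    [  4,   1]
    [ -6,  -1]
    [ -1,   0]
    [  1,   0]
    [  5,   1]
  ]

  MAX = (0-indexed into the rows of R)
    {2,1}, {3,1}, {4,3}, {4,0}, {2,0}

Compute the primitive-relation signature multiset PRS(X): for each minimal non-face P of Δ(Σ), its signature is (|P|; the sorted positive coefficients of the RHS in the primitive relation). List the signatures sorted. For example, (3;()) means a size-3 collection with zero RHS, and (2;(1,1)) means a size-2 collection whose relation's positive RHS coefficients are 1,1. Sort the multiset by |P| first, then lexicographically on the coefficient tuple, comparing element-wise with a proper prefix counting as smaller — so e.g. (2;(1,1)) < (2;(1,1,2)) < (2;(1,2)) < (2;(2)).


5 collections generate NE(X_Σ); each relation:

  • {2,3}:  v_{2} + v_{3} = 0  ⟹  sig = (2;())
  • {0,3}:  v_{0} + v_{3} = v_{4}  ⟹  sig = (2;(1))
  • {1,4}:  v_{1} + v_{4} = v_{2}  ⟹  sig = (2;(1))
  • {2,4}:  v_{2} + v_{4} = v_{0}  ⟹  sig = (2;(1))
  • {0,1}:  v_{0} + v_{1} = 2·v_{2}  ⟹  sig = (2;(2))

Sorted signature multiset PRS(X):
[(2;()), (2;(1)), (2;(1)), (2;(1)), (2;(2))]
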